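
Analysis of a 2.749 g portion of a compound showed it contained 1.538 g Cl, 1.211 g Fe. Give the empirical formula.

Cl2Fe

Cl: 1.538 g ÷ 35.45 g/mol = 0.04339 mol
Fe: 1.211 g ÷ 55.85 g/mol = 0.02168 mol
Divide by the smallest (0.02168 mol Fe): Cl 2.001, Fe 1.000
→ Cl2Fe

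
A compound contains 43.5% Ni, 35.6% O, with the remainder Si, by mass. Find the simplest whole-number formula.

NiO3Si

Assume 100 g: 43.5 g Ni, 35.6 g O, 20.9 g Si.
n(Ni) = 43.5/58.69 = 0.7412, n(O) = 35.6/16.00 = 2.225, n(Si) = 20.9/28.09 = 0.744
Divide by the smallest (0.7412 mol Ni): Ni 1.000, O 3.002, Si 1.004
Ratio ≈ 1:3:1, so the empirical formula is NiO3Si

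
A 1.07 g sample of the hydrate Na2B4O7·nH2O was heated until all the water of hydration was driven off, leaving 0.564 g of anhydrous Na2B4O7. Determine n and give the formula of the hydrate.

Na2B4O7·10H2O

Mass of water lost = 1.07 − 0.564 = 0.506 g → 0.506 / 18.02 = 0.02808 mol H2O
Molar mass of Na2B4O7 = 201.22 g/mol → mol Na2B4O7 = 0.564 / 201.22 = 0.002803
n = 0.02808 / 0.002803 = 10.02 ≈ 10 → Na2B4O7·10H2O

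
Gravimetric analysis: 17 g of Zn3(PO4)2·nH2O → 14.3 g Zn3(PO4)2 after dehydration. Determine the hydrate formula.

Mass of water lost = 17 − 14.3 = 2.7 g → 2.7 / 18.02 = 0.1498 mol H2O
Molar mass of Zn3(PO4)2 = 386.08 g/mol → mol Zn3(PO4)2 = 14.3 / 386.08 = 0.03704
n = 0.1498 / 0.03704 = 4.05 ≈ 4 → Zn3(PO4)2·4H2O

Zn3(PO4)2·4H2O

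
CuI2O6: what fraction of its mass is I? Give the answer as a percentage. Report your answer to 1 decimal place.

61.4%

Molar mass = 1(63.55) + 2(126.90) + 6(16.00) = 413.350 g/mol
Mass of I per mole = 2 × 126.90 = 253.800 g
% I = 253.800 / 413.350 × 100 = 61.4%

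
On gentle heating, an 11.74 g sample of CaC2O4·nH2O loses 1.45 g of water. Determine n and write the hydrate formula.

Mass of anhydrous CaC2O4 = 11.74 − 1.45 = 10.29 g
mol H2O = 1.45 / 18.02 = 0.08047
Molar mass of CaC2O4 = 128.10 g/mol → mol CaC2O4 = 10.29 / 128.10 = 0.08033
n = 0.08047 / 0.08033 = 1.00 ≈ 1 → CaC2O4·H2O

CaC2O4·H2O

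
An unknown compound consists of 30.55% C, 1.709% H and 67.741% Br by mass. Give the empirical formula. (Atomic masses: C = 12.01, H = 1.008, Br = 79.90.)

Assume 100 g: 30.55 g C, 1.709 g H, 67.741 g Br.
n(C) = 30.55/12.01 = 2.544, n(H) = 1.709/1.008 = 1.695, n(Br) = 67.741/79.90 = 0.8478
Divide by the smallest (0.8478 mol Br): C 3.000, H 2.000, Br 1.000
Ratio ≈ 3:2:1, so the empirical formula is C3H2Br

C3H2Br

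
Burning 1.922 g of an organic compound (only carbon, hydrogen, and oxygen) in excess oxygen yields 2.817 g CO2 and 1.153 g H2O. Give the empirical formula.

CH2O

mol C = 2.817 / 44.01 = 0.06401; mass C = 0.06401 × 12.01 = 0.7687 g
mol H = 2 × (1.153 / 18.02) = 0.1280; mass H = 0.1280 × 1.008 = 0.1290 g
mass O = 1.922 − (0.8977) = 1.024 g → mol O = 0.06402
Divide by the smallest (0.06401 mol C): C 1.000, H 1.999, O 1.000
→ CH2O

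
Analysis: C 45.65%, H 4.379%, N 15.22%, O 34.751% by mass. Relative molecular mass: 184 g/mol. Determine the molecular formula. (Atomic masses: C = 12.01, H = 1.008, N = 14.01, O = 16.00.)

C7H8N2O4

Assume 100 g: 45.65 g C, 4.379 g H, 15.22 g N, 34.751 g O.
C: 45.65 g ÷ 12.01 g/mol = 3.801 mol
H: 4.379 g ÷ 1.008 g/mol = 4.344 mol
N: 15.22 g ÷ 14.01 g/mol = 1.086 mol
O: 34.751 g ÷ 16.00 g/mol = 2.172 mol
Ratios (÷ 1.086): C 3.499, H 3.999, N 1.000, O 1.999
×2: C 7.00, H 8.00, N 2.00, O 4.00 → C7H8N2O4
Empirical-formula mass = 184.15 g/mol
n = 184 / 184.15 = 1.00 ≈ 1
Molecular formula = empirical formula = C7H8N2O4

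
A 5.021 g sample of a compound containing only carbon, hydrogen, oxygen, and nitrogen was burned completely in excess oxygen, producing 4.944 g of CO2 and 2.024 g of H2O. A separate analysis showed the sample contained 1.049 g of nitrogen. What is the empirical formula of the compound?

C3H6N2O4

mol C = 4.944 / 44.01 = 0.1123; mass C = 0.1123 × 12.01 = 1.349 g
mol H = 2 × (2.024 / 18.02) = 0.2246; mass H = 0.2246 × 1.008 = 0.2264 g
mol N = 1.049 / 14.01 = 0.07488
mass O = 5.021 − (2.625) = 2.396 g → mol O = 0.1498
Smallest is N at 0.07488 mol; normalising gives C 1.500, H 3.000, N 1.000, O 2.000
×2: C 3.00, H 6.00, N 2.00, O 4.00 → C3H6N2O4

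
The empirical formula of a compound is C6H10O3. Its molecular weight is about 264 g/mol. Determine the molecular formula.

C12H20O6

Empirical-formula mass = 130.14 g/mol
n = 264 / 130.14 = 2.03 ≈ 2
Molecular formula = (C6H10O3)2 = C12H20O6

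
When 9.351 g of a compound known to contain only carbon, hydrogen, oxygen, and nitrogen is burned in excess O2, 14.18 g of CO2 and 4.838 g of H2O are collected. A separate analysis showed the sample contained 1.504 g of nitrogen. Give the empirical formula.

mol C = 14.18 / 44.01 = 0.3222; mass C = 0.3222 × 12.01 = 3.870 g
mol H = 2 × (4.838 / 18.02) = 0.5370; mass H = 0.5370 × 1.008 = 0.5413 g
mol N = 1.504 / 14.01 = 0.1074
mass O = 9.351 − (5.915) = 3.436 g → mol O = 0.2148
Ratios (÷ 0.1074): C 3.001, H 5.002, N 1.000, O 2.001
≈ 3:5:1:2 → C3H5NO2

C3H5NO2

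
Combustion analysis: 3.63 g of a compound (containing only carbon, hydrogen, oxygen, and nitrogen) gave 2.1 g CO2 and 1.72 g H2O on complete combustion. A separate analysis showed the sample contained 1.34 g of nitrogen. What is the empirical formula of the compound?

CH4N2O2

mol C = 2.1 / 44.01 = 0.04772; mass C = 0.04772 × 12.01 = 0.5731 g
mol H = 2 × (1.72 / 18.02) = 0.1909; mass H = 0.1909 × 1.008 = 0.1924 g
mol N = 1.34 / 14.01 = 0.09565
mass O = 3.63 − (2.106) = 1.524 g → mol O = 0.09528
Ratios (÷ 0.04772): C 1.000, H 4.001, N 2.004, O 1.997
Ratio ≈ 1:4:2:2, so the empirical formula is CH4N2O2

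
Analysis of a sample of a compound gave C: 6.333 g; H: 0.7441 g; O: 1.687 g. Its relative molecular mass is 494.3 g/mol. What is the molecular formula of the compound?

n(C) = 6.333/12.01 = 0.5273, n(H) = 0.7441/1.008 = 0.7382, n(O) = 1.687/16.00 = 0.1054
Ratios (÷ 0.1054): C 5.001, H 7.001, O 1.000
→ C5H7O
Empirical-formula mass = 83.11 g/mol
n = 494.3 / 83.11 = 5.95 ≈ 6
Molecular formula = (C5H7O)×6 = C30H42O6

C30H42O6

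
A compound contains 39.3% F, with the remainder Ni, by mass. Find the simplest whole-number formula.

Assume 100 g: 39.3 g F, 60.7 g Ni.
n(F) = 39.3/19.00 = 2.068, n(Ni) = 60.7/58.69 = 1.034
Divide by the smallest (1.034 mol Ni): F 2.000, Ni 1.000
→ F2Ni

F2Ni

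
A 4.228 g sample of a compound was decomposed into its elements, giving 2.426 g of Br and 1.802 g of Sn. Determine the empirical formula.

Moles — Br: 2.426 / 79.90 = 0.03036 mol; Sn: 1.802 / 118.71 = 0.01518 mol
Smallest is Sn at 0.01518 mol; normalising gives Br 2.000, Sn 1.000
Ratio ≈ 2:1, so the empirical formula is Br2Sn

Br2Sn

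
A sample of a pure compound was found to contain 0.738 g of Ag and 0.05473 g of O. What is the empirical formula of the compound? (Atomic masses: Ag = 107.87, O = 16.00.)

Moles — Ag: 0.738 / 107.87 = 0.006842 mol; O: 0.05473 / 16.00 = 0.003421 mol
Ratios (÷ 0.003421): Ag 2.000, O 1.000
≈ 2:1 → Ag2O

Ag2O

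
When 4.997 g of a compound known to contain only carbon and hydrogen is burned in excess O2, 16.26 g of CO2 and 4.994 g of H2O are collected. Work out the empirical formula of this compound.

C2H3

mol C = 16.26 / 44.01 = 0.3695; mass C = 0.3695 × 12.01 = 4.437 g
mol H = 2 × (4.994 / 18.02) = 0.5543; mass H = 0.5543 × 1.008 = 0.5587 g
Divide by the smallest (0.3695 mol C): C 1.000, H 1.500
Multiply by 2: C 2.00, H 3.00 → C2H3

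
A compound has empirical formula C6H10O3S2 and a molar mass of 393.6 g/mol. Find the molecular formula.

Empirical-formula mass = 194.28 g/mol
n = 393.6 / 194.28 = 2.03 ≈ 2
Molecular formula = (C6H10O3S2)2 = C12H20O6S4

C12H20O6S4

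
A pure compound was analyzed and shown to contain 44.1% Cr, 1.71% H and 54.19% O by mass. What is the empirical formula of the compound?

CrH2O4

Assume 100 g: 44.1 g Cr, 1.71 g H, 54.19 g O.
Moles — Cr: 44.1 / 52.00 = 0.8481 mol; H: 1.71 / 1.008 = 1.696 mol; O: 54.19 / 16.00 = 3.387 mol
Smallest is Cr at 0.8481 mol; normalising gives Cr 1.000, H 2.000, O 3.994
Ratio ≈ 1:2:4, so the empirical formula is CrH2O4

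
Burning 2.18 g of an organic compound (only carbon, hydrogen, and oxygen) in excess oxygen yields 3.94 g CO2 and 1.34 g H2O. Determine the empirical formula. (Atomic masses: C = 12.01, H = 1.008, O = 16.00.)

C3H5O2

mol C = 3.94 / 44.01 = 0.08953; mass C = 0.08953 × 12.01 = 1.075 g
mol H = 2 × (1.34 / 18.02) = 0.1487; mass H = 0.1487 × 1.008 = 0.1499 g
mass O = 2.18 − (1.225) = 0.9549 g → mol O = 0.05968
Smallest is O at 0.05968 mol; normalising gives C 1.500, H 2.492, O 1.000
Scaling by 2: C 3.00, H 4.98, O 2.00 → C3H5O2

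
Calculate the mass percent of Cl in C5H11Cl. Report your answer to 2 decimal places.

33.26%

Molar mass = 5(12.01) + 11(1.008) + 1(35.45) = 106.588 g/mol
Mass of Cl per mole = 1 × 35.45 = 35.450 g
% Cl = 35.450 / 106.588 × 100 = 33.26%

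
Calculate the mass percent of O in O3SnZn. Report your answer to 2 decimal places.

20.68%

Molar mass = 3(16.00) + 1(118.71) + 1(65.38) = 232.090 g/mol
Mass of O per mole = 3 × 16.00 = 48.000 g
% O = 48.000 / 232.090 × 100 = 20.68%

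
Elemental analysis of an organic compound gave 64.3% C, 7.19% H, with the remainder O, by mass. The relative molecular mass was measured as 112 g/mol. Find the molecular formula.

Assume 100 g: 64.3 g C, 7.19 g H, 28.51 g O.
C: 64.3 g ÷ 12.01 g/mol = 5.354 mol
H: 7.19 g ÷ 1.008 g/mol = 7.133 mol
O: 28.51 g ÷ 16.00 g/mol = 1.782 mol
Divide by the smallest (1.782 mol O): C 3.005, H 4.003, O 1.000
Ratio ≈ 3:4:1, so the empirical formula is C3H4O
Empirical-formula mass = 56.06 g/mol
n = 112 / 56.06 = 2.00 ≈ 2
Molecular formula = (C3H4O)×2 = C6H8O2

C6H8O2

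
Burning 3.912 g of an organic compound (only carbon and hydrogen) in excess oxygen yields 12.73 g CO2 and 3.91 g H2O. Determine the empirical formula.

mol C = 12.73 / 44.01 = 0.2893; mass C = 0.2893 × 12.01 = 3.474 g
mol H = 2 × (3.91 / 18.02) = 0.4340; mass H = 0.4340 × 1.008 = 0.4374 g
Ratios (÷ 0.2893): C 1.000, H 1.500
×2: C 2.00, H 3.00 → C2H3

C2H3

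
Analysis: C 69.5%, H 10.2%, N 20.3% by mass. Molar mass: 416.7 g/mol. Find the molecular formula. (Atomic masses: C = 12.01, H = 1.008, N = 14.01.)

Assume 100 g: 69.5 g C, 10.2 g H, 20.3 g N.
Moles — C: 69.5 / 12.01 = 5.787 mol; H: 10.2 / 1.008 = 10.12 mol; N: 20.3 / 14.01 = 1.449 mol
Ratios (÷ 1.449): C 3.994, H 6.984, N 1.000
→ C4H7N
Empirical-formula mass = 69.11 g/mol
n = 416.7 / 69.11 = 6.03 ≈ 6
Molecular formula = (C4H7N)×6 = C24H42N6

C24H42N6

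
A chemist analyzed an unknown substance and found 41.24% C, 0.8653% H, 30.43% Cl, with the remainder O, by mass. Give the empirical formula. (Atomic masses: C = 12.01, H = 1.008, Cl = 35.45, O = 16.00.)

C4HClO2

Assume 100 g: 41.24 g C, 0.8653 g H, 30.43 g Cl, 27.465 g O.
n(C) = 41.24/12.01 = 3.434, n(H) = 0.8653/1.008 = 0.8584, n(Cl) = 30.43/35.45 = 0.8584, n(O) = 27.465/16.00 = 1.717
Ratios (÷ 0.8584): C 4.000, H 1.000, Cl 1.000, O 2.000
→ C4HClO2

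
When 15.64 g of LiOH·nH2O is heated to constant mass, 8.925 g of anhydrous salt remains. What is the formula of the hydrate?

Mass of water lost = 15.64 − 8.925 = 6.715 g → 6.715 / 18.02 = 0.3726 mol H2O
Molar mass of LiOH = 23.95 g/mol → mol LiOH = 8.925 / 23.95 = 0.3727
n = 0.3726 / 0.3727 = 1.00 ≈ 1 → LiOH·H2O

LiOH·H2O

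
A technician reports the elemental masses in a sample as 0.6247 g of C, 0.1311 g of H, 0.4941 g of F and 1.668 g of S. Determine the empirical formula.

n(C) = 0.6247/12.01 = 0.05201, n(H) = 0.1311/1.008 = 0.1301, n(F) = 0.4941/19.00 = 0.02601, n(S) = 1.668/32.07 = 0.05201
Ratios (÷ 0.02601): C 2.000, H 5.001, F 1.000, S 2.000
Ratio ≈ 2:5:1:2, so the empirical formula is C2H5FS2

C2H5FS2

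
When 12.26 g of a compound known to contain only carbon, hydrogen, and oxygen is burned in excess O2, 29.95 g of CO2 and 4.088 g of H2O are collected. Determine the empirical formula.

C3H2O

mol C = 29.95 / 44.01 = 0.6805; mass C = 0.6805 × 12.01 = 8.173 g
mol H = 2 × (4.088 / 18.02) = 0.4537; mass H = 0.4537 × 1.008 = 0.4573 g
mass O = 12.26 − (8.630) = 3.630 g → mol O = 0.2268
Divide by the smallest (0.2268 mol O): C 3.000, H 2.000, O 1.000
Ratio ≈ 3:2:1, so the empirical formula is C3H2O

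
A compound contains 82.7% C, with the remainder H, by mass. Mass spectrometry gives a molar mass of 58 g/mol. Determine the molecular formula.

C4H10

Assume 100 g: 82.7 g C, 17.3 g H.
n(C) = 82.7/12.01 = 6.886, n(H) = 17.3/1.008 = 17.16
Divide by the smallest (6.886 mol C): C 1.000, H 2.492
×2: C 2.00, H 4.98 → C2H5
Empirical-formula mass = 29.06 g/mol
n = 58 / 29.06 = 2.00 ≈ 2
Molecular formula = (C2H5)×2 = C4H10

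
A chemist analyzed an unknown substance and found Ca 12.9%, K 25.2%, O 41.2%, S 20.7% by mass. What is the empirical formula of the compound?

CaK2O8S2

Assume 100 g: 12.9 g Ca, 25.2 g K, 41.2 g O, 20.7 g S.
Moles — Ca: 12.9 / 40.08 = 0.3219 mol; K: 25.2 / 39.10 = 0.6445 mol; O: 41.2 / 16.00 = 2.575 mol; S: 20.7 / 32.07 = 0.6455 mol
Smallest is Ca at 0.3219 mol; normalising gives Ca 1.000, K 2.002, O 8.000, S 2.005
≈ 1:2:8:2 → CaK2O8S2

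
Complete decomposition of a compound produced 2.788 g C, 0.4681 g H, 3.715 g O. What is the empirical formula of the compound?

C: 2.788 g ÷ 12.01 g/mol = 0.2321 mol
H: 0.4681 g ÷ 1.008 g/mol = 0.4644 mol
O: 3.715 g ÷ 16.00 g/mol = 0.2322 mol
Divide by the smallest (0.2321 mol C): C 1.000, H 2.000, O 1.000
≈ 1:2:1 → CH2O

CH2O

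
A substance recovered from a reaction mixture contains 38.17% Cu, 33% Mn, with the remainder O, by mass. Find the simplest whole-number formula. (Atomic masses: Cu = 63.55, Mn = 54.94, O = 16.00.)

Assume 100 g: 38.17 g Cu, 33 g Mn, 28.83 g O.
Moles — Cu: 38.17 / 63.55 = 0.6006 mol; Mn: 33 / 54.94 = 0.6007 mol; O: 28.83 / 16.00 = 1.802 mol
Smallest is Cu at 0.6006 mol; normalising gives Cu 1.000, Mn 1.000, O 3.000
≈ 1:1:3 → CuMnO3

CuMnO3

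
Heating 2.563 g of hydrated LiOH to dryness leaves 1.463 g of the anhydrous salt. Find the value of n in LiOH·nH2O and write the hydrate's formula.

LiOH·H2O

Mass of water lost = 2.563 − 1.463 = 1.1 g → 1.1 / 18.02 = 0.06104 mol H2O
Molar mass of LiOH = 23.95 g/mol → mol LiOH = 1.463 / 23.95 = 0.06109
n = 0.06104 / 0.06109 = 1.00 ≈ 1 → LiOH·H2O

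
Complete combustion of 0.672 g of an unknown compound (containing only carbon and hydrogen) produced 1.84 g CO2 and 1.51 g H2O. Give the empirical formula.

mol C = 1.84 / 44.01 = 0.04181; mass C = 0.04181 × 12.01 = 0.5021 g
mol H = 2 × (1.51 / 18.02) = 0.1676; mass H = 0.1676 × 1.008 = 0.1689 g
Divide by the smallest (0.04181 mol C): C 1.000, H 4.009
→ CH4

CH4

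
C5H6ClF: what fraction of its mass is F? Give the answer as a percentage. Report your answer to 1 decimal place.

Molar mass = 5(12.01) + 6(1.008) + 1(35.45) + 1(19.00) = 120.548 g/mol
Mass of F per mole = 1 × 19.00 = 19.000 g
% F = 19.000 / 120.548 × 100 = 15.8%

15.8%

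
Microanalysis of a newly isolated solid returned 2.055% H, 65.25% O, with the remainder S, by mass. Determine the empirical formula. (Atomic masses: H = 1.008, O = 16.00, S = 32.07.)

H2O4S

Assume 100 g: 2.055 g H, 65.25 g O, 32.695 g S.
n(H) = 2.055/1.008 = 2.039, n(O) = 65.25/16.00 = 4.078, n(S) = 32.695/32.07 = 1.019
Smallest is S at 1.019 mol; normalising gives H 2.000, O 4.000, S 1.000
→ H2O4S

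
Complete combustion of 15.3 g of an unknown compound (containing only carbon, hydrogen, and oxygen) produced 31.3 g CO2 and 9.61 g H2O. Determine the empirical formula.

mol C = 31.3 / 44.01 = 0.7112; mass C = 0.7112 × 12.01 = 8.542 g
mol H = 2 × (9.61 / 18.02) = 1.067; mass H = 1.067 × 1.008 = 1.075 g
mass O = 15.3 − (9.617) = 5.683 g → mol O = 0.3552
Divide by the smallest (0.3552 mol O): C 2.002, H 3.003, O 1.000
≈ 2:3:1 → C2H3O

C2H3O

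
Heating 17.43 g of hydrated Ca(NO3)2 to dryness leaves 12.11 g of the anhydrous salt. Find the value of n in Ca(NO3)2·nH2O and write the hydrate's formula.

Mass of water lost = 17.43 − 12.11 = 5.32 g → 5.32 / 18.02 = 0.2952 mol H2O
Molar mass of Ca(NO3)2 = 164.10 g/mol → mol Ca(NO3)2 = 12.11 / 164.10 = 0.0738
n = 0.2952 / 0.0738 = 4.00 ≈ 4 → Ca(NO3)2·4H2O

Ca(NO3)2·4H2O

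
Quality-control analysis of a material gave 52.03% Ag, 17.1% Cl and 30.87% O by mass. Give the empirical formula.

Assume 100 g: 52.03 g Ag, 17.1 g Cl, 30.87 g O.
Moles — Ag: 52.03 / 107.87 = 0.4823 mol; Cl: 17.1 / 35.45 = 0.4824 mol; O: 30.87 / 16.00 = 1.929 mol
Divide by the smallest (0.4823 mol Ag): Ag 1.000, Cl 1.000, O 4.000
≈ 1:1:4 → AgClO4

AgClO4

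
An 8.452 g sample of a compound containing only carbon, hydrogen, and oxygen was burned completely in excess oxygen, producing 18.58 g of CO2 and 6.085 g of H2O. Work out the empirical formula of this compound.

C5H8O2

mol C = 18.58 / 44.01 = 0.4222; mass C = 0.4222 × 12.01 = 5.070 g
mol H = 2 × (6.085 / 18.02) = 0.6754; mass H = 0.6754 × 1.008 = 0.6808 g
mass O = 8.452 − (5.751) = 2.701 g → mol O = 0.1688
Divide by the smallest (0.1688 mol O): C 2.501, H 4.001, O 1.000
Multiply by 2: C 5.00, H 8.00, O 2.00 → C5H8O2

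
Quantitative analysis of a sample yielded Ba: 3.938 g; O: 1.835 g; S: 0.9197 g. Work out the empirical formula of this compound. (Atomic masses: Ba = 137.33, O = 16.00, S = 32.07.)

n(Ba) = 3.938/137.33 = 0.02868, n(O) = 1.835/16.00 = 0.1147, n(S) = 0.9197/32.07 = 0.02868
Ratios (÷ 0.02868): Ba 1.000, O 4.000, S 1.000
→ BaO4S

BaO4S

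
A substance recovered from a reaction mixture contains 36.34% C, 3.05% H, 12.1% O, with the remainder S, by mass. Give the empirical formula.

C4H4OS2

Assume 100 g: 36.34 g C, 3.05 g H, 12.1 g O, 48.51 g S.
Moles — C: 36.34 / 12.01 = 3.026 mol; H: 3.05 / 1.008 = 3.026 mol; O: 12.1 / 16.00 = 0.7562 mol; S: 48.51 / 32.07 = 1.513 mol
Ratios (÷ 0.7562): C 4.001, H 4.001, O 1.000, S 2.000
→ C4H4OS2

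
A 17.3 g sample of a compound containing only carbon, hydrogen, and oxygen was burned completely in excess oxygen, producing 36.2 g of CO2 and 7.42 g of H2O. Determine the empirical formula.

mol C = 36.2 / 44.01 = 0.8225; mass C = 0.8225 × 12.01 = 9.879 g
mol H = 2 × (7.42 / 18.02) = 0.8235; mass H = 0.8235 × 1.008 = 0.8301 g
mass O = 17.3 − (10.71) = 6.591 g → mol O = 0.4119
Ratios (÷ 0.4119): C 1.997, H 1.999, O 1.000
→ C2H2O

C2H2O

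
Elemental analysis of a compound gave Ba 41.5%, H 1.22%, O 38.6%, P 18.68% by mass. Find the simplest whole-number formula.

Assume 100 g: 41.5 g Ba, 1.22 g H, 38.6 g O, 18.68 g P.
Ba: 41.5 g ÷ 137.33 g/mol = 0.3022 mol
H: 1.22 g ÷ 1.008 g/mol = 1.21 mol
O: 38.6 g ÷ 16.00 g/mol = 2.413 mol
P: 18.68 g ÷ 30.97 g/mol = 0.6032 mol
Ratios (÷ 0.3022): Ba 1.000, H 4.005, O 7.983, P 1.996
→ BaH4O8P2

BaH4O8P2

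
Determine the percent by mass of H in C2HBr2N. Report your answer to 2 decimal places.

Molar mass = 2(12.01) + 1(1.008) + 2(79.90) + 1(14.01) = 198.838 g/mol
Mass of H per mole = 1 × 1.008 = 1.008 g
% H = 1.008 / 198.838 × 100 = 0.51%

0.51%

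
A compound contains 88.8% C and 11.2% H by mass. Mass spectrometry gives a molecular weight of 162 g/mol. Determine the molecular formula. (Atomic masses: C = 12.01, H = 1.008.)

C12H18

Assume 100 g: 88.8 g C, 11.2 g H.
n(C) = 88.8/12.01 = 7.394, n(H) = 11.2/1.008 = 11.11
Smallest is C at 7.394 mol; normalising gives C 1.000, H 1.503
Scaling by 2: C 2.00, H 3.01 → C2H3
Empirical-formula mass = 27.04 g/mol
n = 162 / 27.04 = 5.99 ≈ 6
Molecular formula = (C2H3)×6 = C12H18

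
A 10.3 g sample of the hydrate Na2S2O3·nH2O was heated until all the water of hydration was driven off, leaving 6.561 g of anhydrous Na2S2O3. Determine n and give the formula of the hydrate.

Mass of water lost = 10.3 − 6.561 = 3.739 g → 3.739 / 18.02 = 0.2075 mol H2O
Molar mass of Na2S2O3 = 158.12 g/mol → mol Na2S2O3 = 6.561 / 158.12 = 0.04149
n = 0.2075 / 0.04149 = 5.00 ≈ 5 → Na2S2O3·5H2O

Na2S2O3·5H2O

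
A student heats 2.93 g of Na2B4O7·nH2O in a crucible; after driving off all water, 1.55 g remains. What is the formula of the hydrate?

Mass of water lost = 2.93 − 1.55 = 1.38 g → 1.38 / 18.02 = 0.07658 mol H2O
Molar mass of Na2B4O7 = 201.22 g/mol → mol Na2B4O7 = 1.55 / 201.22 = 0.007703
n = 0.07658 / 0.007703 = 9.94 ≈ 10 → Na2B4O7·10H2O

Na2B4O7·10H2O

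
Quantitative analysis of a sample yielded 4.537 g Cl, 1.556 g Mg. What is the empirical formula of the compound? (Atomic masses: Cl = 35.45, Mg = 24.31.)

Cl2Mg

n(Cl) = 4.537/35.45 = 0.128, n(Mg) = 1.556/24.31 = 0.06401
Smallest is Mg at 0.06401 mol; normalising gives Cl 2.000, Mg 1.000
≈ 2:1 → Cl2Mg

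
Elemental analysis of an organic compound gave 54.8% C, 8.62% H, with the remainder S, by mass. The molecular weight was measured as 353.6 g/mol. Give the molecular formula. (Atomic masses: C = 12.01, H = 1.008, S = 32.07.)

C16H30S4

Assume 100 g: 54.8 g C, 8.62 g H, 36.58 g S.
C: 54.8 g ÷ 12.01 g/mol = 4.563 mol
H: 8.62 g ÷ 1.008 g/mol = 8.552 mol
S: 36.58 g ÷ 32.07 g/mol = 1.141 mol
Ratios (÷ 1.141): C 4.000, H 7.497, S 1.000
Multiply by 2: C 8.00, H 14.99, S 2.00 → C8H15S2
Empirical-formula mass = 175.34 g/mol
n = 353.6 / 175.34 = 2.02 ≈ 2
Molecular formula = (C8H15S2)×2 = C16H30S4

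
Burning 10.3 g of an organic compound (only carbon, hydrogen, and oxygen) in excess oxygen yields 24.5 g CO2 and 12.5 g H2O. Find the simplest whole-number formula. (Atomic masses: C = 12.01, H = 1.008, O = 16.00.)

mol C = 24.5 / 44.01 = 0.5567; mass C = 0.5567 × 12.01 = 6.686 g
mol H = 2 × (12.5 / 18.02) = 1.387; mass H = 1.387 × 1.008 = 1.398 g
mass O = 10.3 − (8.084) = 2.216 g → mol O = 0.1385
Smallest is O at 0.1385 mol; normalising gives C 4.020, H 10.018, O 1.000
Ratio ≈ 4:10:1, so the empirical formula is C4H10O

C4H10O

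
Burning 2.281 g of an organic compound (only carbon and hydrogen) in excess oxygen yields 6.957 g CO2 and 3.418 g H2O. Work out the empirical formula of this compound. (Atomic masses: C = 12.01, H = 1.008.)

C5H12

mol C = 6.957 / 44.01 = 0.1581; mass C = 0.1581 × 12.01 = 1.899 g
mol H = 2 × (3.418 / 18.02) = 0.3794; mass H = 0.3794 × 1.008 = 0.3824 g
Ratios (÷ 0.1581): C 1.000, H 2.400
×5: C 5.00, H 12.00 → C5H12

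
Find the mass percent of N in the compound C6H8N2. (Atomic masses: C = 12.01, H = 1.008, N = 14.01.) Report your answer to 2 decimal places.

Molar mass = 6(12.01) + 8(1.008) + 2(14.01) = 108.144 g/mol
Mass of N per mole = 2 × 14.01 = 28.020 g
% N = 28.020 / 108.144 × 100 = 25.91%

25.91%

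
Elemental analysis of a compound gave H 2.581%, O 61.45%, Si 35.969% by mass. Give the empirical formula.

Assume 100 g: 2.581 g H, 61.45 g O, 35.969 g Si.
n(H) = 2.581/1.008 = 2.561, n(O) = 61.45/16.00 = 3.841, n(Si) = 35.969/28.09 = 1.28
Divide by the smallest (1.28 mol Si): H 2.000, O 2.999, Si 1.000
≈ 2:3:1 → H2O3Si

H2O3Si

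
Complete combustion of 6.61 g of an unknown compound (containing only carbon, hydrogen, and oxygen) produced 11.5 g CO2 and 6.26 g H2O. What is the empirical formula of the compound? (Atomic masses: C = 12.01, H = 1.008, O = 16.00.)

mol C = 11.5 / 44.01 = 0.2613; mass C = 0.2613 × 12.01 = 3.138 g
mol H = 2 × (6.26 / 18.02) = 0.6948; mass H = 0.6948 × 1.008 = 0.7003 g
mass O = 6.61 − (3.839) = 2.771 g → mol O = 0.1732
Ratios (÷ 0.1732): C 1.509, H 4.011, O 1.000
×2: C 3.02, H 8.02, O 2.00 → C3H8O2

C3H8O2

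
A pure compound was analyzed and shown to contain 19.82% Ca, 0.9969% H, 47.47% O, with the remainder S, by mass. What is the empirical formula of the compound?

Assume 100 g: 19.82 g Ca, 0.9969 g H, 47.47 g O, 31.713 g S.
Ca: 19.82 g ÷ 40.08 g/mol = 0.4945 mol
H: 0.9969 g ÷ 1.008 g/mol = 0.989 mol
O: 47.47 g ÷ 16.00 g/mol = 2.967 mol
S: 31.713 g ÷ 32.07 g/mol = 0.9889 mol
Divide by the smallest (0.4945 mol Ca): Ca 1.000, H 2.000, O 6.000, S 2.000
≈ 1:2:6:2 → CaH2O6S2

CaH2O6S2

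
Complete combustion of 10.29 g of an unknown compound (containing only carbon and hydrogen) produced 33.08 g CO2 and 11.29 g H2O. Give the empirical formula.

C3H5

mol C = 33.08 / 44.01 = 0.7516; mass C = 0.7516 × 12.01 = 9.027 g
mol H = 2 × (11.29 / 18.02) = 1.253; mass H = 1.253 × 1.008 = 1.263 g
Ratios (÷ 0.7516): C 1.000, H 1.667
Multiply by 3: C 3.00, H 5.00 → C3H5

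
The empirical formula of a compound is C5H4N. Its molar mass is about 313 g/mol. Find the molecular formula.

Empirical-formula mass = 78.09 g/mol
n = 313 / 78.09 = 4.01 ≈ 4
Molecular formula = (C5H4N)4 = C20H16N4

C20H16N4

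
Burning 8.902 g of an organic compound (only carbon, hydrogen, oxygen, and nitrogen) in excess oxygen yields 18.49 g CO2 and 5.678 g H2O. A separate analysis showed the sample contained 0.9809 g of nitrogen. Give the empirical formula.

mol C = 18.49 / 44.01 = 0.4201; mass C = 0.4201 × 12.01 = 5.046 g
mol H = 2 × (5.678 / 18.02) = 0.6302; mass H = 0.6302 × 1.008 = 0.6352 g
mol N = 0.9809 / 14.01 = 0.07001
mass O = 8.902 − (6.662) = 2.240 g → mol O = 0.1400
Ratios (÷ 0.07001): C 6.001, H 9.001, N 1.000, O 2.000
→ C6H9NO2

C6H9NO2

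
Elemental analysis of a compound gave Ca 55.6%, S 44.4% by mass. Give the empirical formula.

Assume 100 g: 55.6 g Ca, 44.4 g S.
Ca: 55.6 g ÷ 40.08 g/mol = 1.387 mol
S: 44.4 g ÷ 32.07 g/mol = 1.384 mol
Divide by the smallest (1.384 mol S): Ca 1.002, S 1.000
→ CaS

CaS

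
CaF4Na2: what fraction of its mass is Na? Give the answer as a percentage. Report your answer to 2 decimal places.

Molar mass = 1(40.08) + 4(19.00) + 2(22.99) = 162.060 g/mol
Mass of Na per mole = 2 × 22.99 = 45.980 g
% Na = 45.980 / 162.060 × 100 = 28.37%

28.37%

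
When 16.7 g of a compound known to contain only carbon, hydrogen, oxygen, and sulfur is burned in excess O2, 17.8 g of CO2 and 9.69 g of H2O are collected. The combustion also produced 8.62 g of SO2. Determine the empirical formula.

C3H8O3S

mol C = 17.8 / 44.01 = 0.4045; mass C = 0.4045 × 12.01 = 4.857 g
mol H = 2 × (9.69 / 18.02) = 1.075; mass H = 1.075 × 1.008 = 1.084 g
mol S = 8.62 / 64.07 = 0.1345; mass S = 4.315 g
mass O = 16.7 − (10.26) = 6.444 g → mol O = 0.4027
Smallest is S at 0.1345 mol; normalising gives C 3.006, H 7.994, O 2.993, S 1.000
Ratio ≈ 3:8:3:1, so the empirical formula is C3H8O3S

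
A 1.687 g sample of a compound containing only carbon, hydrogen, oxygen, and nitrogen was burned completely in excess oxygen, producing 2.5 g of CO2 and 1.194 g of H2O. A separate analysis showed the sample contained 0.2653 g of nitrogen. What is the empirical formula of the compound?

C3H7NO2

mol C = 2.5 / 44.01 = 0.05681; mass C = 0.05681 × 12.01 = 0.6822 g
mol H = 2 × (1.194 / 18.02) = 0.1325; mass H = 0.1325 × 1.008 = 0.1336 g
mol N = 0.2653 / 14.01 = 0.01894
mass O = 1.687 − (1.081) = 0.6059 g → mol O = 0.03787
Divide by the smallest (0.01894 mol N): C 3.000, H 6.998, N 1.000, O 2.000
→ C3H7NO2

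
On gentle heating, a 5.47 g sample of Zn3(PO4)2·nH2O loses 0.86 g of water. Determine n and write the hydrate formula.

Zn3(PO4)2·4H2O

Mass of anhydrous Zn3(PO4)2 = 5.47 − 0.86 = 4.61 g
mol H2O = 0.86 / 18.02 = 0.04772
Molar mass of Zn3(PO4)2 = 386.08 g/mol → mol Zn3(PO4)2 = 4.61 / 386.08 = 0.01194
n = 0.04772 / 0.01194 = 4.00 ≈ 4 → Zn3(PO4)2·4H2O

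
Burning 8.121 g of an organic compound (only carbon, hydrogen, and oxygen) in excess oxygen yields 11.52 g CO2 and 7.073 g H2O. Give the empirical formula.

CH3O

mol C = 11.52 / 44.01 = 0.2618; mass C = 0.2618 × 12.01 = 3.144 g
mol H = 2 × (7.073 / 18.02) = 0.7850; mass H = 0.7850 × 1.008 = 0.7913 g
mass O = 8.121 − (3.935) = 4.186 g → mol O = 0.2616
Divide by the smallest (0.2616 mol O): C 1.001, H 3.001, O 1.000
≈ 1:3:1 → CH3O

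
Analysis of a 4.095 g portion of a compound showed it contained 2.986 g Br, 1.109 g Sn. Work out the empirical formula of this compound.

Moles — Br: 2.986 / 79.90 = 0.03737 mol; Sn: 1.109 / 118.71 = 0.009342 mol
Divide by the smallest (0.009342 mol Sn): Br 4.000, Sn 1.000
≈ 4:1 → Br4Sn

Br4Sn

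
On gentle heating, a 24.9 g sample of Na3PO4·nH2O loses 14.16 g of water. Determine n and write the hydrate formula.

Na3PO4·12H2O

Mass of anhydrous Na3PO4 = 24.9 − 14.16 = 10.74 g
mol H2O = 14.16 / 18.02 = 0.7858
Molar mass of Na3PO4 = 163.94 g/mol → mol Na3PO4 = 10.74 / 163.94 = 0.06551
n = 0.7858 / 0.06551 = 11.99 ≈ 12 → Na3PO4·12H2O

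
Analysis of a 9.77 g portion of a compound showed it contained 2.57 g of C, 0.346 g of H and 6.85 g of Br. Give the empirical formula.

Moles — C: 2.57 / 12.01 = 0.214 mol; H: 0.346 / 1.008 = 0.3433 mol; Br: 6.85 / 79.90 = 0.08573 mol
Ratios (÷ 0.08573): C 2.496, H 4.004, Br 1.000
×2: C 4.99, H 8.01, Br 2.00 → C5H8Br2

C5H8Br2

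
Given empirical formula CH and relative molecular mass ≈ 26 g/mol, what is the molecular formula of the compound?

C2H2

Empirical-formula mass = 13.02 g/mol
n = 26 / 13.02 = 2.00 ≈ 2
Molecular formula = (CH)2 = C2H2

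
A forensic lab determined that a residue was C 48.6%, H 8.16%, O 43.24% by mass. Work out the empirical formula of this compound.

C3H6O2

Assume 100 g: 48.6 g C, 8.16 g H, 43.24 g O.
n(C) = 48.6/12.01 = 4.047, n(H) = 8.16/1.008 = 8.095, n(O) = 43.24/16.00 = 2.703
Ratios (÷ 2.703): C 1.497, H 2.995, O 1.000
Scaling by 2: C 2.99, H 5.99, O 2.00 → C3H6O2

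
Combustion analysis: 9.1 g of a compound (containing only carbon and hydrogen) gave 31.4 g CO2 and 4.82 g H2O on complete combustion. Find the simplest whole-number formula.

C4H3

mol C = 31.4 / 44.01 = 0.7135; mass C = 0.7135 × 12.01 = 8.569 g
mol H = 2 × (4.82 / 18.02) = 0.5350; mass H = 0.5350 × 1.008 = 0.5392 g
Ratios (÷ 0.535): C 1.334, H 1.000
Multiply by 3: C 4.00, H 3.00 → C4H3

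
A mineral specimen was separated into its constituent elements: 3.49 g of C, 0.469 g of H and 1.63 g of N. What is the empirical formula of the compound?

C5H8N2

Moles — C: 3.49 / 12.01 = 0.2906 mol; H: 0.469 / 1.008 = 0.4653 mol; N: 1.63 / 14.01 = 0.1163 mol
Divide by the smallest (0.1163 mol N): C 2.498, H 3.999, N 1.000
Scaling by 2: C 5.00, H 8.00, N 2.00 → C5H8N2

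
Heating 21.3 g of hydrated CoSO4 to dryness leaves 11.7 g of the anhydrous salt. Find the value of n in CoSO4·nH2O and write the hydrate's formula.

CoSO4·7H2O

Mass of water lost = 21.3 − 11.7 = 9.6 g → 9.6 / 18.02 = 0.5327 mol H2O
Molar mass of CoSO4 = 155.00 g/mol → mol CoSO4 = 11.7 / 155.00 = 0.07548
n = 0.5327 / 0.07548 = 7.06 ≈ 7 → CoSO4·7H2O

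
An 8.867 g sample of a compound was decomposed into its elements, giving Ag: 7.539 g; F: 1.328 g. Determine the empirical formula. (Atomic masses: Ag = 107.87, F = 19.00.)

AgF

Ag: 7.539 g ÷ 107.87 g/mol = 0.06989 mol
F: 1.328 g ÷ 19.00 g/mol = 0.06989 mol
Smallest is Ag at 0.06989 mol; normalising gives Ag 1.000, F 1.000
→ AgF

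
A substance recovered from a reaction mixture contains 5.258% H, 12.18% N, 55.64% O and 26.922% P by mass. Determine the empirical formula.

Assume 100 g: 5.258 g H, 12.18 g N, 55.64 g O, 26.922 g P.
Moles — H: 5.258 / 1.008 = 5.216 mol; N: 12.18 / 14.01 = 0.8694 mol; O: 55.64 / 16.00 = 3.478 mol; P: 26.922 / 30.97 = 0.8693 mol
Divide by the smallest (0.8693 mol P): H 6.001, N 1.000, O 4.000, P 1.000
→ H6NO4P

H6NO4P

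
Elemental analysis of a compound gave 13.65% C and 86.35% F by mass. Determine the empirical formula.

CF4

Assume 100 g: 13.65 g C, 86.35 g F.
C: 13.65 g ÷ 12.01 g/mol = 1.137 mol
F: 86.35 g ÷ 19.00 g/mol = 4.545 mol
Ratios (÷ 1.137): C 1.000, F 3.999
Ratio ≈ 1:4, so the empirical formula is CF4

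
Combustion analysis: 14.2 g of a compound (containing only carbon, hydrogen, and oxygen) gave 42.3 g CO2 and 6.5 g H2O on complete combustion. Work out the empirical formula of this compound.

C8H6O

mol C = 42.3 / 44.01 = 0.9611; mass C = 0.9611 × 12.01 = 11.54 g
mol H = 2 × (6.5 / 18.02) = 0.7214; mass H = 0.7214 × 1.008 = 0.7272 g
mass O = 14.2 − (12.27) = 1.929 g → mol O = 0.1206
Divide by the smallest (0.1206 mol O): C 7.970, H 5.982, O 1.000
→ C8H6O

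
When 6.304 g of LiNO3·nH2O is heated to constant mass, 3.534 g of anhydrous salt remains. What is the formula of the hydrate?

LiNO3·3H2O

Mass of water lost = 6.304 − 3.534 = 2.77 g → 2.77 / 18.02 = 0.1537 mol H2O
Molar mass of LiNO3 = 68.95 g/mol → mol LiNO3 = 3.534 / 68.95 = 0.05125
n = 0.1537 / 0.05125 = 3.00 ≈ 3 → LiNO3·3H2O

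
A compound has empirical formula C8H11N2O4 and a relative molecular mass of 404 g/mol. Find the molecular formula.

C16H22N4O8

Empirical-formula mass = 199.19 g/mol
n = 404 / 199.19 = 2.03 ≈ 2
Molecular formula = (C8H11N2O4)2 = C16H22N4O8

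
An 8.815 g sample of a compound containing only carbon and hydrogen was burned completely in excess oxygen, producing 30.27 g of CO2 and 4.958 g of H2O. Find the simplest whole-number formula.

mol C = 30.27 / 44.01 = 0.6878; mass C = 0.6878 × 12.01 = 8.260 g
mol H = 2 × (4.958 / 18.02) = 0.5503; mass H = 0.5503 × 1.008 = 0.5547 g
Ratios (÷ 0.5503): C 1.250, H 1.000
×4: C 5.00, H 4.00 → C5H4

C5H4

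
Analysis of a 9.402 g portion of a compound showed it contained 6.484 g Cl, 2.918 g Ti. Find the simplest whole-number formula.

Moles — Cl: 6.484 / 35.45 = 0.1829 mol; Ti: 2.918 / 47.87 = 0.06096 mol
Smallest is Ti at 0.06096 mol; normalising gives Cl 3.001, Ti 1.000
Ratio ≈ 3:1, so the empirical formula is Cl3Ti

Cl3Ti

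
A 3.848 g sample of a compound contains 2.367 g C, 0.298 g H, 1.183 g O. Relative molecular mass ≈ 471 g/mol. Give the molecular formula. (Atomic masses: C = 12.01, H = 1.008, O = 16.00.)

C24H36O9

Moles — C: 2.367 / 12.01 = 0.1971 mol; H: 0.298 / 1.008 = 0.2956 mol; O: 1.183 / 16.00 = 0.07394 mol
Ratios (÷ 0.07394): C 2.666, H 3.998, O 1.000
×3: C 8.00, H 12.00, O 3.00 → C8H12O3
Empirical-formula mass = 156.18 g/mol
n = 471 / 156.18 = 3.02 ≈ 3
Molecular formula = (C8H12O3)×3 = C24H36O9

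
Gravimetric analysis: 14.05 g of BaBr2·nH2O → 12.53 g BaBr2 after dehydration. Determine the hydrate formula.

BaBr2·2H2O

Mass of water lost = 14.05 − 12.53 = 1.52 g → 1.52 / 18.02 = 0.08435 mol H2O
Molar mass of BaBr2 = 297.13 g/mol → mol BaBr2 = 12.53 / 297.13 = 0.04217
n = 0.08435 / 0.04217 = 2.00 ≈ 2 → BaBr2·2H2O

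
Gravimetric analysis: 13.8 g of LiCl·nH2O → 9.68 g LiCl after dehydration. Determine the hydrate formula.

LiCl·H2O

Mass of water lost = 13.8 − 9.68 = 4.12 g → 4.12 / 18.02 = 0.2286 mol H2O
Molar mass of LiCl = 42.39 g/mol → mol LiCl = 9.68 / 42.39 = 0.2284
n = 0.2286 / 0.2284 = 1.00 ≈ 1 → LiCl·H2O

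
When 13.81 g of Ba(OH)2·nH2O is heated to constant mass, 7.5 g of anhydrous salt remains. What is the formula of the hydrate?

Mass of water lost = 13.81 − 7.5 = 6.31 g → 6.31 / 18.02 = 0.3502 mol H2O
Molar mass of Ba(OH)2 = 171.35 g/mol → mol Ba(OH)2 = 7.5 / 171.35 = 0.04377
n = 0.3502 / 0.04377 = 8.00 ≈ 8 → Ba(OH)2·8H2O

Ba(OH)2·8H2O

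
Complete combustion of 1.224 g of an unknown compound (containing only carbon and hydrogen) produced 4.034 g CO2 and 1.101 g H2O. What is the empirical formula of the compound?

mol C = 4.034 / 44.01 = 0.09166; mass C = 0.09166 × 12.01 = 1.101 g
mol H = 2 × (1.101 / 18.02) = 0.1222; mass H = 0.1222 × 1.008 = 0.1232 g
Ratios (÷ 0.09166): C 1.000, H 1.333
Multiply by 3: C 3.00, H 4.00 → C3H4

C3H4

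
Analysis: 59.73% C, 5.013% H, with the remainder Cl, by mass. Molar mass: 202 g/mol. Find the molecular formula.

C10H10Cl2

Assume 100 g: 59.73 g C, 5.013 g H, 35.257 g Cl.
n(C) = 59.73/12.01 = 4.973, n(H) = 5.013/1.008 = 4.973, n(Cl) = 35.257/35.45 = 0.9946
Divide by the smallest (0.9946 mol Cl): C 5.001, H 5.000, Cl 1.000
Ratio ≈ 5:5:1, so the empirical formula is C5H5Cl
Empirical-formula mass = 100.54 g/mol
n = 202 / 100.54 = 2.01 ≈ 2
Molecular formula = (C5H5Cl)×2 = C10H10Cl2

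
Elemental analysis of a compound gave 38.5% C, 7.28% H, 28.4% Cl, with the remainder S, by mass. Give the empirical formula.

C4H9ClS

Assume 100 g: 38.5 g C, 7.28 g H, 28.4 g Cl, 25.82 g S.
C: 38.5 g ÷ 12.01 g/mol = 3.206 mol
H: 7.28 g ÷ 1.008 g/mol = 7.222 mol
Cl: 28.4 g ÷ 35.45 g/mol = 0.8011 mol
S: 25.82 g ÷ 32.07 g/mol = 0.8051 mol
Ratios (÷ 0.8011): C 4.001, H 9.015, Cl 1.000, S 1.005
→ C4H9ClS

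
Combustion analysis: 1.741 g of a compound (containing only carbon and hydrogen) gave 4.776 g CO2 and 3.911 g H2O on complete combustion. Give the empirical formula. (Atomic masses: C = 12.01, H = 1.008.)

mol C = 4.776 / 44.01 = 0.1085; mass C = 0.1085 × 12.01 = 1.303 g
mol H = 2 × (3.911 / 18.02) = 0.4341; mass H = 0.4341 × 1.008 = 0.4375 g
Smallest is C at 0.1085 mol; normalising gives C 1.000, H 4.000
≈ 1:4 → CH4

CH4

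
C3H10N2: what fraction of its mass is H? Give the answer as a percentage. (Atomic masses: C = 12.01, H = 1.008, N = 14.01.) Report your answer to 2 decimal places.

13.60%

Molar mass = 3(12.01) + 10(1.008) + 2(14.01) = 74.130 g/mol
Mass of H per mole = 10 × 1.008 = 10.080 g
% H = 10.080 / 74.130 × 100 = 13.60%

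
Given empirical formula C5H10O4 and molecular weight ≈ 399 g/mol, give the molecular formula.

Empirical-formula mass = 134.13 g/mol
n = 399 / 134.13 = 2.97 ≈ 3
Molecular formula = (C5H10O4)3 = C15H30O12

C15H30O12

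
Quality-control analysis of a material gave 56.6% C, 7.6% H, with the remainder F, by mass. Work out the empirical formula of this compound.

C5H8F2

Assume 100 g: 56.6 g C, 7.6 g H, 35.8 g F.
n(C) = 56.6/12.01 = 4.713, n(H) = 7.6/1.008 = 7.54, n(F) = 35.8/19.00 = 1.884
Ratios (÷ 1.884): C 2.501, H 4.002, F 1.000
Multiply by 2: C 5.00, H 8.00, F 2.00 → C5H8F2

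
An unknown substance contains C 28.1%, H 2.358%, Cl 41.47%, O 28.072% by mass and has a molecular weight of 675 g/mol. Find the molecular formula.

Assume 100 g: 28.1 g C, 2.358 g H, 41.47 g Cl, 28.072 g O.
Moles — C: 28.1 / 12.01 = 2.34 mol; H: 2.358 / 1.008 = 2.339 mol; Cl: 41.47 / 35.45 = 1.17 mol; O: 28.072 / 16.00 = 1.754 mol
Divide by the smallest (1.17 mol Cl): C 2.000, H 2.000, Cl 1.000, O 1.500
×2: C 4.00, H 4.00, Cl 2.00, O 3.00 → C4H4Cl2O3
Empirical-formula mass = 170.97 g/mol
n = 675 / 170.97 = 3.95 ≈ 4
Molecular formula = (C4H4Cl2O3)×4 = C16H16Cl8O12

C16H16Cl8O12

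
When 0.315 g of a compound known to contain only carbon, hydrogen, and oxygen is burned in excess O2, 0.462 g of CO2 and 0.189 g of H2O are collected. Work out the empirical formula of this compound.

CH2O

mol C = 0.462 / 44.01 = 0.01050; mass C = 0.01050 × 12.01 = 0.1261 g
mol H = 2 × (0.189 / 18.02) = 0.02098; mass H = 0.02098 × 1.008 = 0.02114 g
mass O = 0.315 − (0.1472) = 0.1678 g → mol O = 0.01049
Divide by the smallest (0.01049 mol O): C 1.001, H 2.000, O 1.000
→ CH2O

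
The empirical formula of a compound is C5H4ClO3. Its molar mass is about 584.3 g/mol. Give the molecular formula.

Empirical-formula mass = 147.53 g/mol
n = 584.3 / 147.53 = 3.96 ≈ 4
Molecular formula = (C5H4ClO3)4 = C20H16Cl4O12

C20H16Cl4O12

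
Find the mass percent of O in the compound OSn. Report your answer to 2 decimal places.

11.88%

Molar mass = 1(16.00) + 1(118.71) = 134.710 g/mol
Mass of O per mole = 1 × 16.00 = 16.000 g
% O = 16.000 / 134.710 × 100 = 11.88%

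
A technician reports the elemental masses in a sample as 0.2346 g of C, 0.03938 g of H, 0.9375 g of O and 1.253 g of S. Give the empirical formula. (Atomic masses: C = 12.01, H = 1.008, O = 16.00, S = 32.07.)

CH2O3S2

Moles — C: 0.2346 / 12.01 = 0.01953 mol; H: 0.03938 / 1.008 = 0.03907 mol; O: 0.9375 / 16.00 = 0.05859 mol; S: 1.253 / 32.07 = 0.03907 mol
Ratios (÷ 0.01953): C 1.000, H 2.000, O 3.000, S 2.000
≈ 1:2:3:2 → CH2O3S2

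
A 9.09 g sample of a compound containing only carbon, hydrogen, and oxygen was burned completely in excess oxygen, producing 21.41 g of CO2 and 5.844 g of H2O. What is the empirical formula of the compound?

C3H4O

mol C = 21.41 / 44.01 = 0.4865; mass C = 0.4865 × 12.01 = 5.843 g
mol H = 2 × (5.844 / 18.02) = 0.6486; mass H = 0.6486 × 1.008 = 0.6538 g
mass O = 9.09 − (6.496) = 2.594 g → mol O = 0.1621
Divide by the smallest (0.1621 mol O): C 3.001, H 4.001, O 1.000
≈ 3:4:1 → C3H4O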